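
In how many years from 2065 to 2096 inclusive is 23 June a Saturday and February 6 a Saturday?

0

Check each year's weekday for 23 June and February 6:
  2065: Tue/Fri  2066: Wed/Sat  2067: Thu/Sun  2068: Sat/Mon  2069: Sun/Wed  2070: Mon/Thu  2071: Tue/Fri  2072: Thu/Sat  2073: Fri/Mon  2074: Sat/Tue  2075: Sun/Wed  2076: Tue/Thu  2077: Wed/Sat  2078: Thu/Sun  …(4 more)…  2083: Wed/Sat  2084: Fri/Sun  2085: Sat/Tue  2086: Sun/Wed  2087: Mon/Thu  2088: Wed/Fri  2089: Thu/Sun  2090: Fri/Mon  2091: Sat/Tue  2092: Mon/Wed  2093: Tue/Fri  2094: Wed/Sat  2095: Thu/Sun  2096: Sat/Mon
Both conditions hold in: no year — 0.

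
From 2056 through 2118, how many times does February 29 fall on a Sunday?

Leap years in 2056–2118: 15 of them.
Feb 29 weekday advances by 5 (mod 7) from one leap year to the next four years later (or differs when a century non-leap intervenes).
Leap-day weekdays: 2056:Tue 2060:Sun✓ 2064:Fri 2068:Wed 2072:Mon 2076:Sat 2080:Thu 2084:Tue 2088:Sun✓ 2092:Fri 2096:Wed 2104:Fri 2108:Wed 2112:Mon 2116:Sat
Sunday: 2060, 2088 → 2.

2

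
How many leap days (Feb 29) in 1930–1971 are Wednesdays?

Leap years in 1930–1971: 10 of them.
Feb 29 weekday advances by 5 (mod 7) from one leap year to the next four years later (or differs when a century non-leap intervenes).
Leap-day weekdays: 1932:Mon 1936:Sat 1940:Thu 1944:Tue 1948:Sun 1952:Fri 1956:Wed✓ 1960:Mon 1964:Sat 1968:Thu
Wednesday: 1956 → 1.

1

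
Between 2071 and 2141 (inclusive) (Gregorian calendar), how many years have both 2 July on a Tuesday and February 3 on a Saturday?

2

Check each year's weekday for 2 July and February 3:
  2071: Thu/Tue  2072: Sat/Wed  2073: Sun/Fri  2074: Mon/Sat  2075: Tue/Sun  2076: Thu/Mon  2077: Fri/Wed  2078: Sat/Thu  2079: Sun/Fri  2080: Tue/Sat ✓  2081: Wed/Mon  2082: Thu/Tue  2083: Fri/Wed  2084: Sun/Thu  …(43 more)…  2128: Fri/Tue  2129: Sat/Thu  2130: Sun/Fri  2131: Mon/Sat  2132: Wed/Sun  2133: Thu/Tue  2134: Fri/Wed  2135: Sat/Thu  2136: Mon/Fri  2137: Tue/Sun  2138: Wed/Mon  2139: Thu/Tue  2140: Sat/Wed  2141: Sun/Fri
Both conditions hold in: 2080, 2120 — 2.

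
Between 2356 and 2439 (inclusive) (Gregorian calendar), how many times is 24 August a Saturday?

Track 24 August's weekday year by year (advancing +1, or +2 across a Feb 29):
  2356: Fri  2357: Sat (+1) ✓  2358: Sun (+1)  2359: Mon (+1)  2360: Wed (+2)
  2361: Thu (+1)  2362: Fri (+1)  2363: Sat (+1) ✓  2364: Mon (+2)  2365: Tue (+1)
  2366: Wed (+1)  2367: Thu (+1)  2368: Sat (+2) ✓  2369: Sun (+1)  … (56 more years) …
  2426: Mon (+1)  2427: Tue (+1)  2428: Thu (+2)  2429: Fri (+1)  2430: Sat (+1) ✓
  2431: Sun (+1)  2432: Tue (+2)  2433: Wed (+1)  2434: Thu (+1)  2435: Fri (+1)
  2436: Sun (+2)  2437: Mon (+1)  2438: Tue (+1)  2439: Wed (+1)
Saturday years: 2357, 2363, 2368, 2374, 2385, 2391, 2396, 2402, 2413, 2419, 2424, 2430 — 12 in total.

12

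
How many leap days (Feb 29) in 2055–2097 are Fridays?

Leap years in 2055–2097: 11 of them.
Feb 29 weekday advances by 5 (mod 7) from one leap year to the next four years later (or differs when a century non-leap intervenes).
Leap-day weekdays: 2056:Tue 2060:Sun 2064:Fri✓ 2068:Wed 2072:Mon 2076:Sat 2080:Thu 2084:Tue 2088:Sun 2092:Fri✓ 2096:Wed
Friday: 2064, 2092 → 2.

2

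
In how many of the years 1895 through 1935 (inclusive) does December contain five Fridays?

December has 31 days; it has five Fridays when Friday falls among the first (month-length − 28) days — i.e. when December 1 is one of Friday/Thursday/Wednesday.
December 1 by year: 1895:Sun 1896:Tue 1897:Wed✓ 1898:Thu✓ 1899:Fri✓ 1900:Sat 1901:Sun 1902:Mon 1903:Tue 1904:Thu✓ 1905:Fri✓ 1906:Sat 1907:Sun 1908:Tue 1909:Wed✓ …(11 more)… 1921:Thu✓ 1922:Fri✓ 1923:Sat 1924:Mon 1925:Tue 1926:Wed✓ 1927:Thu✓ 1928:Sat 1929:Sun 1930:Mon 1931:Tue 1932:Thu✓ 1933:Fri✓ 1934:Sat 1935:Sun
Years with five Fridays: 1897, 1898, 1899, 1904, 1905, 1909, 1910, 1911, 1915, 1916, 1920, 1921, 1922, 1926, 1927, 1932, 1933 → 17.

17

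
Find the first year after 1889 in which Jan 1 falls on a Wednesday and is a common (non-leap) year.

Jan 1 advances by 2 weekdays after a leap year and by 1 after a common year.
1889: Jan 1 is Tuesday.
1890: Wednesday
1890 begins on a Wednesday and is a common year.

1890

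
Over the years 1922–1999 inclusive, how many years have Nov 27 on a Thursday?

11

Track Nov 27's weekday year by year (advancing +1, or +2 across a Feb 29):
  1922: Mon  1923: Tue (+1)  1924: Thu (+2) ✓  1925: Fri (+1)  1926: Sat (+1)
  1927: Sun (+1)  1928: Tue (+2)  1929: Wed (+1)  1930: Thu (+1) ✓  1931: Fri (+1)
  1932: Sun (+2)  1933: Mon (+1)  1934: Tue (+1)  1935: Wed (+1)  … (50 more years) …
  1986: Thu (+1) ✓  1987: Fri (+1)  1988: Sun (+2)  1989: Mon (+1)  1990: Tue (+1)
  1991: Wed (+1)  1992: Fri (+2)  1993: Sat (+1)  1994: Sun (+1)  1995: Mon (+1)
  1996: Wed (+2)  1997: Thu (+1) ✓  1998: Fri (+1)  1999: Sat (+1)
Thursday years: 1924, 1930, 1941, 1947, 1952, 1958, 1969, 1975, 1980, 1986, 1997 — 11 in total.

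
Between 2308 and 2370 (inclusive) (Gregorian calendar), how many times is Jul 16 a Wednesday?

9

Track Jul 16's weekday year by year (advancing +1, or +2 across a Feb 29):
  2308: Thu  2309: Fri (+1)  2310: Sat (+1)  2311: Sun (+1)  2312: Tue (+2)
  2313: Wed (+1) ✓  2314: Thu (+1)  2315: Fri (+1)  2316: Sun (+2)  2317: Mon (+1)
  2318: Tue (+1)  2319: Wed (+1) ✓  2320: Fri (+2)  2321: Sat (+1)  … (35 more years) …
  2357: Tue (+1)  2358: Wed (+1) ✓  2359: Thu (+1)  2360: Sat (+2)  2361: Sun (+1)
  2362: Mon (+1)  2363: Tue (+1)  2364: Thu (+2)  2365: Fri (+1)  2366: Sat (+1)
  2367: Sun (+1)  2368: Tue (+2)  2369: Wed (+1) ✓  2370: Thu (+1)
Wednesday years: 2313, 2319, 2324, 2330, 2341, 2347, 2352, 2358, 2369 — 9 in total.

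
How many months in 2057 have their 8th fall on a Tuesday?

Check the 8th of each month of 2057: Jan 8: Mon, Feb 8: Thu, Mar 8: Thu, Apr 8: Sun, May 8: Tue, Jun 8: Fri, Jul 8: Sun, Aug 8: Wed, Sep 8: Sat, Oct 8: Mon, Nov 8: Thu, Dec 8: Sat.
Tuesday occurs in May — 1 month.

1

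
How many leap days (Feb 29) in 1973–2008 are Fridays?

2

Leap years in 1973–2008: 9 of them.
Feb 29 weekday advances by 5 (mod 7) from one leap year to the next four years later (or differs when a century non-leap intervenes).
Leap-day weekdays: 1976:Sun 1980:Fri✓ 1984:Wed 1988:Mon 1992:Sat 1996:Thu 2000:Tue 2004:Sun 2008:Fri✓
Friday: 1980, 2008 → 2.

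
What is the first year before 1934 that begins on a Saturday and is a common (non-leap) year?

Jan 1 advances by 2 weekdays after a leap year and by 1 after a common year.
1934: Jan 1 is Monday.
1933: Sunday
1932: Friday (leap)
1931: Thursday
1930: Wednesday
1929: Tuesday
1928: Sunday (leap)
1927: Saturday
1927 begins on a Saturday and is a common year.

1927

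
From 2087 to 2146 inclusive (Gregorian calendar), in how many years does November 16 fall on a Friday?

9

Track November 16's weekday year by year (advancing +1, or +2 across a Feb 29):
  2087: Sun  2088: Tue (+2)  2089: Wed (+1)  2090: Thu (+1)  2091: Fri (+1) ✓
  2092: Sun (+2)  2093: Mon (+1)  2094: Tue (+1)  2095: Wed (+1)  2096: Fri (+2) ✓
  2097: Sat (+1)  2098: Sun (+1)  2099: Mon (+1)  2100: Tue (+1)  … (32 more years) …
  2133: Mon (+1)  2134: Tue (+1)  2135: Wed (+1)  2136: Fri (+2) ✓  2137: Sat (+1)
  2138: Sun (+1)  2139: Mon (+1)  2140: Wed (+2)  2141: Thu (+1)  2142: Fri (+1) ✓
  2143: Sat (+1)  2144: Mon (+2)  2145: Tue (+1)  2146: Wed (+1)
Friday years: 2091, 2096, 2103, 2108, 2114, 2125, 2131, 2136, 2142 — 9 in total.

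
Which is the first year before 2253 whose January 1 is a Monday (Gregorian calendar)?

Jan 1 advances by 2 weekdays after a leap year and by 1 after a common year.
2253: Jan 1 is Saturday.
2252: Thursday (leap)
2251: Wednesday
2250: Tuesday
2249: Monday
2249 begins on a Monday

2249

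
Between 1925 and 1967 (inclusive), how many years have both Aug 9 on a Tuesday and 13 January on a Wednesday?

2

Check each year's weekday for Aug 9 and 13 January:
  1925: Sun/Tue  1926: Mon/Wed  1927: Tue/Thu  1928: Thu/Fri  1929: Fri/Sun  1930: Sat/Mon  1931: Sun/Tue  1932: Tue/Wed ✓  1933: Wed/Fri  1934: Thu/Sat  1935: Fri/Sun  1936: Sun/Mon  1937: Mon/Wed  1938: Tue/Thu  …(15 more)…  1954: Mon/Wed  1955: Tue/Thu  1956: Thu/Fri  1957: Fri/Sun  1958: Sat/Mon  1959: Sun/Tue  1960: Tue/Wed ✓  1961: Wed/Fri  1962: Thu/Sat  1963: Fri/Sun  1964: Sun/Mon  1965: Mon/Wed  1966: Tue/Thu  1967: Wed/Fri
Both conditions hold in: 1932, 1960 — 2.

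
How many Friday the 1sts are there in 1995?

2

Check the 1st of each month of 1995: Jan 1: Sun, Feb 1: Wed, Mar 1: Wed, Apr 1: Sat, May 1: Mon, Jun 1: Thu, Jul 1: Sat, Aug 1: Tue, Sep 1: Fri, Oct 1: Sun, Nov 1: Wed, Dec 1: Fri.
Friday occurs in September, December — 2 months.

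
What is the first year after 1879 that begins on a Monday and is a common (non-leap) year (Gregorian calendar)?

1883

Jan 1 advances by 2 weekdays after a leap year and by 1 after a common year.
1879: Jan 1 is Wednesday.
1880: Thursday (leap)
1881: Saturday
1882: Sunday
1883: Monday
1883 begins on a Monday and is a common year.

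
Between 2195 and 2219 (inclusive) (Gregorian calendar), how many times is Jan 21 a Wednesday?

4

Track Jan 21's weekday year by year (advancing +1, or +2 across a Feb 29):
  2195: Wed ✓  2196: Thu (+1)  2197: Sat (+2)  2198: Sun (+1)  2199: Mon (+1)
  2200: Tue (+1)  2201: Wed (+1) ✓  2202: Thu (+1)  2203: Fri (+1)  2204: Sat (+1)
  2205: Mon (+2)  2206: Tue (+1)  2207: Wed (+1) ✓  2208: Thu (+1)  2209: Sat (+2)
  2210: Sun (+1)  2211: Mon (+1)  2212: Tue (+1)  2213: Thu (+2)  2214: Fri (+1)
  2215: Sat (+1)  2216: Sun (+1)  2217: Tue (+2)  2218: Wed (+1) ✓  2219: Thu (+1)
Wednesday years: 2195, 2201, 2207, 2218 — 4 in total.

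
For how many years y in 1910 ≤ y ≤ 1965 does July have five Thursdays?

July has 31 days; it has five Thursdays when Thursday falls among the first (month-length − 28) days — i.e. when July 1 is one of Thursday/Wednesday/Tuesday.
July 1 by year: 1910:Fri 1911:Sat 1912:Mon 1913:Tue✓ 1914:Wed✓ 1915:Thu✓ 1916:Sat 1917:Sun 1918:Mon 1919:Tue✓ 1920:Thu✓ 1921:Fri 1922:Sat 1923:Sun 1924:Tue✓ …(26 more)… 1951:Sun 1952:Tue✓ 1953:Wed✓ 1954:Thu✓ 1955:Fri 1956:Sun 1957:Mon 1958:Tue✓ 1959:Wed✓ 1960:Fri 1961:Sat 1962:Sun 1963:Mon 1964:Wed✓ 1965:Thu✓
Years with five Thursdays: 1913, 1914, 1915, 1919, 1920, 1924, 1925, 1926, 1930, 1931, 1936, 1937, 1941, 1942, 1943, 1947, 1948, 1952, 1953, 1954, 1958, 1959, 1964, 1965 → 24.

24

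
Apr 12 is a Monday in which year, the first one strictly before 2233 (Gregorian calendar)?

2230

From one year to the next, a fixed date's weekday advances by 1, or by 2 when a Feb 29 lies between the two dates.
2233: April 12 is Friday.
2232: Thursday (−1)
2231: Tuesday (−2)
2230: Monday (−1)
Apr 12 falls on a Monday in 2230.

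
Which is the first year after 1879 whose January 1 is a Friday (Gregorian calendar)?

1886

Jan 1 advances by 2 weekdays after a leap year and by 1 after a common year.
1879: Jan 1 is Wednesday.
1880: Thursday (leap)
1881: Saturday
1882: Sunday
1883: Monday
1884: Tuesday (leap)
1885: Thursday
1886: Friday
1886 begins on a Friday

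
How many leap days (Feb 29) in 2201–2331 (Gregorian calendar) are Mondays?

Leap years in 2201–2331: 31 of them.
Feb 29 weekday advances by 5 (mod 7) from one leap year to the next four years later (or differs when a century non-leap intervenes).
Leap-day weekdays: 2204:Wed 2208:Mon✓ 2212:Sat 2216:Thu 2220:Tue 2224:Sun 2228:Fri 2232:Wed 2236:Mon✓ 2240:Sat 2244:Thu 2248:Tue 2252:Sun …(5 more)… 2276:Tue 2280:Sun 2284:Fri 2288:Wed 2292:Mon✓ 2296:Sat 2304:Mon✓ 2308:Sat 2312:Thu 2316:Tue 2320:Sun 2324:Fri 2328:Wed
Monday: 2208, 2236, 2264, 2292, 2304 → 5.

5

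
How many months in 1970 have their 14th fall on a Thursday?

Check the 14th of each month of 1970: Jan 14: Wed, Feb 14: Sat, Mar 14: Sat, Apr 14: Tue, May 14: Thu, Jun 14: Sun, Jul 14: Tue, Aug 14: Fri, Sep 14: Mon, Oct 14: Wed, Nov 14: Sat, Dec 14: Mon.
Thursday occurs in May — 1 month.

1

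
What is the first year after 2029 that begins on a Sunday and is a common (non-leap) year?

2034

Jan 1 advances by 2 weekdays after a leap year and by 1 after a common year.
2029: Jan 1 is Monday.
2030: Tuesday
2031: Wednesday
2032: Thursday (leap)
2033: Saturday
2034: Sunday
2034 begins on a Sunday and is a common year.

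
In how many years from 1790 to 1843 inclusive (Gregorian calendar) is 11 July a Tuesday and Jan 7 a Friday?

1

Check each year's weekday for 11 July and Jan 7:
  1790: Sun/Thu  1791: Mon/Fri  1792: Wed/Sat  1793: Thu/Mon  1794: Fri/Tue  1795: Sat/Wed  1796: Mon/Thu  1797: Tue/Sat  1798: Wed/Sun  1799: Thu/Mon  1800: Fri/Tue  1801: Sat/Wed  1802: Sun/Thu  1803: Mon/Fri  …(26 more)…  1830: Sun/Thu  1831: Mon/Fri  1832: Wed/Sat  1833: Thu/Mon  1834: Fri/Tue  1835: Sat/Wed  1836: Mon/Thu  1837: Tue/Sat  1838: Wed/Sun  1839: Thu/Mon  1840: Sat/Tue  1841: Sun/Thu  1842: Mon/Fri  1843: Tue/Sat
Both conditions hold in: 1820 — 1.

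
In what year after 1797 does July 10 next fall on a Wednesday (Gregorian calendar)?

From one year to the next, a fixed date's weekday advances by 1, or by 2 when a Feb 29 lies between the two dates.
1797: July 10 is Monday.
1798: Tuesday (+1)
1799: Wednesday (+1)
July 10 falls on a Wednesday in 1799.

1799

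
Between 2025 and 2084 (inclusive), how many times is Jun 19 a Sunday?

8

Track Jun 19's weekday year by year (advancing +1, or +2 across a Feb 29):
  2025: Thu  2026: Fri (+1)  2027: Sat (+1)  2028: Mon (+2)  2029: Tue (+1)
  2030: Wed (+1)  2031: Thu (+1)  2032: Sat (+2)  2033: Sun (+1) ✓  2034: Mon (+1)
  2035: Tue (+1)  2036: Thu (+2)  2037: Fri (+1)  2038: Sat (+1)  … (32 more years) …
  2071: Fri (+1)  2072: Sun (+2) ✓  2073: Mon (+1)  2074: Tue (+1)  2075: Wed (+1)
  2076: Fri (+2)  2077: Sat (+1)  2078: Sun (+1) ✓  2079: Mon (+1)  2080: Wed (+2)
  2081: Thu (+1)  2082: Fri (+1)  2083: Sat (+1)  2084: Mon (+2)
Sunday years: 2033, 2039, 2044, 2050, 2061, 2067, 2072, 2078 — 8 in total.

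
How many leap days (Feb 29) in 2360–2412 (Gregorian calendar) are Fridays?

2

Leap years in 2360–2412: 14 of them.
Feb 29 weekday advances by 5 (mod 7) from one leap year to the next four years later (or differs when a century non-leap intervenes).
Leap-day weekdays: 2360:Mon 2364:Sat 2368:Thu 2372:Tue 2376:Sun 2380:Fri✓ 2384:Wed 2388:Mon 2392:Sat 2396:Thu 2400:Tue 2404:Sun 2408:Fri✓ 2412:Wed
Friday: 2380, 2408 → 2.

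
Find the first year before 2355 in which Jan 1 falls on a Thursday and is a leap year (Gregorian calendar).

Jan 1 advances by 2 weekdays after a leap year and by 1 after a common year.
2355: Jan 1 is Saturday.
2354: Friday
2353: Thursday
2352: Tuesday (leap)
2351: Monday
2350: Sunday
2349: Saturday
2348: Thursday (leap)
2348 begins on a Thursday and is a leap year.

2348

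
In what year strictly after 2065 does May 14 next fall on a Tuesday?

From one year to the next, a fixed date's weekday advances by 1, or by 2 when a Feb 29 lies between the two dates.
2065: May 14 is Thursday.
2066: Friday (+1)
2067: Saturday (+1)
2068: Monday (+2)
2069: Tuesday (+1)
May 14 falls on a Tuesday in 2069.

2069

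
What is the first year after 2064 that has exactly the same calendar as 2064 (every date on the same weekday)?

Two years share a calendar iff Jan 1 falls on the same weekday and both are leap or both are common. 2064: Jan 1 is Tuesday, leap year.
2065: Jan 1 Thursday, common
2066: Jan 1 Friday, common
2067: Jan 1 Saturday, common
2068: Jan 1 Sunday, leap
2069: Jan 1 Tuesday, common
2070: Jan 1 Wednesday, common
2071: Jan 1 Thursday, common
2072: Jan 1 Friday, leap
2073: Jan 1 Sunday, common
2074: Jan 1 Monday, common
2075: Jan 1 Tuesday, common
2076: Jan 1 Wednesday, leap
2077: Jan 1 Friday, common
2078: Jan 1 Saturday, common
2079: Jan 1 Sunday, common
2080: Jan 1 Monday, leap
2081: Jan 1 Wednesday, common
2082: Jan 1 Thursday, common
2083: Jan 1 Friday, common
2084: Jan 1 Saturday, leap
2085: Jan 1 Monday, common
2086: Jan 1 Tuesday, common
2087: Jan 1 Wednesday, common
2088: Jan 1 Thursday, leap
2089: Jan 1 Saturday, common
2090: Jan 1 Sunday, common
2091: Jan 1 Monday, common
2092: Jan 1 Tuesday, leap
2092 matches on both conditions.

2092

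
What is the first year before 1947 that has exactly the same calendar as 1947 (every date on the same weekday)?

Two years share a calendar iff Jan 1 falls on the same weekday and both are leap or both are common. 1947: Jan 1 is Wednesday, common year.
1946: Jan 1 Tuesday, common
1945: Jan 1 Monday, common
1944: Jan 1 Saturday, leap
1943: Jan 1 Friday, common
1942: Jan 1 Thursday, common
1941: Jan 1 Wednesday, common
1941 matches on both conditions.

1941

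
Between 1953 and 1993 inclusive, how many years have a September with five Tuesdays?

12

September has 30 days; it has five Tuesdays when Tuesday falls among the first (month-length − 28) days — i.e. when September 1 is one of Tuesday/Monday.
September 1 by year: 1953:Tue✓ 1954:Wed 1955:Thu 1956:Sat 1957:Sun 1958:Mon✓ 1959:Tue✓ 1960:Thu 1961:Fri 1962:Sat 1963:Sun 1964:Tue✓ 1965:Wed 1966:Thu 1967:Fri …(11 more)… 1979:Sat 1980:Mon✓ 1981:Tue✓ 1982:Wed 1983:Thu 1984:Sat 1985:Sun 1986:Mon✓ 1987:Tue✓ 1988:Thu 1989:Fri 1990:Sat 1991:Sun 1992:Tue✓ 1993:Wed
Years with five Tuesdays: 1953, 1958, 1959, 1964, 1969, 1970, 1975, 1980, 1981, 1986, 1987, 1992 → 12.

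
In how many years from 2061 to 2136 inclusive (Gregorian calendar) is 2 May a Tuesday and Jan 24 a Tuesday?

Check each year's weekday for 2 May and Jan 24:
  2061: Mon/Mon  2062: Tue/Tue ✓  2063: Wed/Wed  2064: Fri/Thu  2065: Sat/Sat  2066: Sun/Sun  2067: Mon/Mon  2068: Wed/Tue  2069: Thu/Thu  2070: Fri/Fri  2071: Sat/Sat  2072: Mon/Sun  2073: Tue/Tue ✓  2074: Wed/Wed  …(48 more)…  2123: Sun/Sun  2124: Tue/Mon  2125: Wed/Wed  2126: Thu/Thu  2127: Fri/Fri  2128: Sun/Sat  2129: Mon/Mon  2130: Tue/Tue ✓  2131: Wed/Wed  2132: Fri/Thu  2133: Sat/Sat  2134: Sun/Sun  2135: Mon/Mon  2136: Wed/Tue
Both conditions hold in: 2062, 2073, 2079, 2090, 2102, 2113, 2119, 2130 — 8.

8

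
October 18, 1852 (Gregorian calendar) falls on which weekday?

January 1, 1852 is a Thursday.
October 18 is day 292 of the year, i.e. 291 days after Jan 1.
291 mod 7 = 4, so advance 4 weekdays from Thursday: Monday.

Monday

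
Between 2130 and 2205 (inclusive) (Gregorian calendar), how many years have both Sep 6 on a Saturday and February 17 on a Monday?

8

Check each year's weekday for Sep 6 and February 17:
  2130: Wed/Fri  2131: Thu/Sat  2132: Sat/Sun  2133: Sun/Tue  2134: Mon/Wed  2135: Tue/Thu  2136: Thu/Fri  2137: Fri/Sun  2138: Sat/Mon ✓  2139: Sun/Tue  2140: Tue/Wed  2141: Wed/Fri  2142: Thu/Sat  2143: Fri/Sun  …(48 more)…  2192: Thu/Fri  2193: Fri/Sun  2194: Sat/Mon ✓  2195: Sun/Tue  2196: Tue/Wed  2197: Wed/Fri  2198: Thu/Sat  2199: Fri/Sun  2200: Sat/Mon ✓  2201: Sun/Tue  2202: Mon/Wed  2203: Tue/Thu  2204: Thu/Fri  2205: Fri/Sun
Both conditions hold in: 2138, 2149, 2155, 2166, 2177, 2183, 2194, 2200 — 8.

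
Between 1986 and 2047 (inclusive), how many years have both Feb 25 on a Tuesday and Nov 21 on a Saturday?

2

Check each year's weekday for Feb 25 and Nov 21:
  1986: Tue/Fri  1987: Wed/Sat  1988: Thu/Mon  1989: Sat/Tue  1990: Sun/Wed  1991: Mon/Thu  1992: Tue/Sat ✓  1993: Thu/Sun  1994: Fri/Mon  1995: Sat/Tue  1996: Sun/Thu  1997: Tue/Fri  1998: Wed/Sat  1999: Thu/Sun  …(34 more)…  2034: Sat/Tue  2035: Sun/Wed  2036: Mon/Fri  2037: Wed/Sat  2038: Thu/Sun  2039: Fri/Mon  2040: Sat/Wed  2041: Mon/Thu  2042: Tue/Fri  2043: Wed/Sat  2044: Thu/Mon  2045: Sat/Tue  2046: Sun/Wed  2047: Mon/Thu
Both conditions hold in: 1992, 2020 — 2.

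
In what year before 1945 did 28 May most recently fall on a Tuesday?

1940

From one year to the next, a fixed date's weekday advances by 1, or by 2 when a Feb 29 lies between the two dates.
1945: May 28 is Monday.
1944: Sunday (−1)
1943: Friday (−2)
1942: Thursday (−1)
1941: Wednesday (−1)
1940: Tuesday (−1)
28 May falls on a Tuesday in 1940.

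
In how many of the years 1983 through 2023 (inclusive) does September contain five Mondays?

11

September has 30 days; it has five Mondays when Monday falls among the first (month-length − 28) days — i.e. when September 1 is one of Monday/Sunday.
September 1 by year: 1983:Thu 1984:Sat 1985:Sun✓ 1986:Mon✓ 1987:Tue 1988:Thu 1989:Fri 1990:Sat 1991:Sun✓ 1992:Tue 1993:Wed 1994:Thu 1995:Fri 1996:Sun✓ 1997:Mon✓ …(11 more)… 2009:Tue 2010:Wed 2011:Thu 2012:Sat 2013:Sun✓ 2014:Mon✓ 2015:Tue 2016:Thu 2017:Fri 2018:Sat 2019:Sun✓ 2020:Tue 2021:Wed 2022:Thu 2023:Fri
Years with five Mondays: 1985, 1986, 1991, 1996, 1997, 2002, 2003, 2008, 2013, 2014, 2019 → 11.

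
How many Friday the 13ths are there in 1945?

2

Check the 13th of each month of 1945: Jan 13: Sat, Feb 13: Tue, Mar 13: Tue, Apr 13: Fri, May 13: Sun, Jun 13: Wed, Jul 13: Fri, Aug 13: Mon, Sep 13: Thu, Oct 13: Sat, Nov 13: Tue, Dec 13: Thu.
Friday occurs in April, July — 2 months.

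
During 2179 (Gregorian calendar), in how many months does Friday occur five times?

A month of length L has five Fridays iff its first Friday is on day ≤ L−28 (so day 1–3 in a 31-day month, 1–2 in a 30-day month, day 1 in a leap February).
Checking each month of 2179: Jan starts Fri (31d) ✓; Feb starts Mon (28d); Mar starts Mon (31d); Apr starts Thu (30d) ✓; May starts Sat (31d); Jun starts Tue (30d); Jul starts Thu (31d) ✓; Aug starts Sun (31d); Sep starts Wed (30d); Oct starts Fri (31d) ✓; Nov starts Mon (30d); Dec starts Wed (31d) ✓.
Five-Friday months: January, April, July, October, December → 5.

5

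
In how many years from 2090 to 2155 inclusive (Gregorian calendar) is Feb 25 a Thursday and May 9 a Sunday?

Check each year's weekday for Feb 25 and May 9:
  2090: Sat/Tue  2091: Sun/Wed  2092: Mon/Fri  2093: Wed/Sat  2094: Thu/Sun ✓  2095: Fri/Mon  2096: Sat/Wed  2097: Mon/Thu  2098: Tue/Fri  2099: Wed/Sat  2100: Thu/Sun ✓  2101: Fri/Mon  2102: Sat/Tue  2103: Sun/Wed  …(38 more)…  2142: Sun/Wed  2143: Mon/Thu  2144: Tue/Sat  2145: Thu/Sun ✓  2146: Fri/Mon  2147: Sat/Tue  2148: Sun/Thu  2149: Tue/Fri  2150: Wed/Sat  2151: Thu/Sun ✓  2152: Fri/Tue  2153: Sun/Wed  2154: Mon/Thu  2155: Tue/Fri
Both conditions hold in: 2094, 2100, 2106, 2117, 2123, 2134, 2145, 2151 — 8.

8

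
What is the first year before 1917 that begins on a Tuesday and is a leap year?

Jan 1 advances by 2 weekdays after a leap year and by 1 after a common year.
1917: Jan 1 is Monday.
1916: Saturday (leap)
1915: Friday
1914: Thursday
1913: Wednesday
1912: Monday (leap)
1911: Sunday
1910: Saturday
1909: Friday
1908: Wednesday (leap)
1907: Tuesday
1906: Monday
1905: Sunday
1904: Friday (leap)
1903: Thursday
1902: Wednesday
1901: Tuesday
1900: Monday
1899: Sunday
1898: Saturday
1897: Friday
1896: Wednesday (leap)
1895: Tuesday
1894: Monday
1893: Sunday
1892: Friday (leap)
1891: Thursday
1890: Wednesday
1889: Tuesday
1888: Sunday (leap)
1887: Saturday
1886: Friday
1885: Thursday
1884: Tuesday (leap)
1884 begins on a Tuesday and is a leap year.

1884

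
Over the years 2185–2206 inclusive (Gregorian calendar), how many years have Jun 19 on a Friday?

3

Track Jun 19's weekday year by year (advancing +1, or +2 across a Feb 29):
  2185: Sun  2186: Mon (+1)  2187: Tue (+1)  2188: Thu (+2)  2189: Fri (+1) ✓
  2190: Sat (+1)  2191: Sun (+1)  2192: Tue (+2)  2193: Wed (+1)  2194: Thu (+1)
  2195: Fri (+1) ✓  2196: Sun (+2)  2197: Mon (+1)  2198: Tue (+1)  2199: Wed (+1)
  2200: Thu (+1)  2201: Fri (+1) ✓  2202: Sat (+1)  2203: Sun (+1)  2204: Tue (+2)
  2205: Wed (+1)  2206: Thu (+1)
Friday years: 2189, 2195, 2201 — 3 in total.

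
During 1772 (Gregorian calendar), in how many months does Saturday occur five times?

4

A month of length L has five Saturdays iff its first Saturday is on day ≤ L−28 (so day 1–3 in a 31-day month, 1–2 in a 30-day month, day 1 in a leap February).
Checking each month of 1772: Jan starts Wed (31d); Feb starts Sat (29d) ✓; Mar starts Sun (31d); Apr starts Wed (30d); May starts Fri (31d) ✓; Jun starts Mon (30d); Jul starts Wed (31d); Aug starts Sat (31d) ✓; Sep starts Tue (30d); Oct starts Thu (31d) ✓; Nov starts Sun (30d); Dec starts Tue (31d).
Five-Saturday months: February, May, August, October → 4.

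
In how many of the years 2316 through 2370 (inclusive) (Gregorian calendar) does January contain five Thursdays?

January has 31 days; it has five Thursdays when Thursday falls among the first (month-length − 28) days — i.e. when January 1 is one of Thursday/Wednesday/Tuesday.
January 1 by year: 2316:Sat 2317:Mon 2318:Tue✓ 2319:Wed✓ 2320:Thu✓ 2321:Sat 2322:Sun 2323:Mon 2324:Tue✓ 2325:Thu✓ 2326:Fri 2327:Sat 2328:Sun 2329:Tue✓ 2330:Wed✓ …(25 more)… 2356:Sun 2357:Tue✓ 2358:Wed✓ 2359:Thu✓ 2360:Fri 2361:Sun 2362:Mon 2363:Tue✓ 2364:Wed✓ 2365:Fri 2366:Sat 2367:Sun 2368:Mon 2369:Wed✓ 2370:Thu✓
Years with five Thursdays: 2318, 2319, 2320, 2324, 2325, 2329, 2330, 2331, 2335, 2336, 2341, 2342, 2346, 2347, 2348, 2352, 2353, 2357, 2358, 2359, 2363, 2364, 2369, 2370 → 24.

24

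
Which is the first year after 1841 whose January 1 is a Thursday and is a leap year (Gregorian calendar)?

Jan 1 advances by 2 weekdays after a leap year and by 1 after a common year.
1841: Jan 1 is Friday.
1842: Saturday
1843: Sunday
1844: Monday (leap)
1845: Wednesday
1846: Thursday
1847: Friday
1848: Saturday (leap)
1849: Monday
1850: Tuesday
1851: Wednesday
1852: Thursday (leap)
1852 begins on a Thursday and is a leap year.

1852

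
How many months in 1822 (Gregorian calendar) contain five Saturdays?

4

A month of length L has five Saturdays iff its first Saturday is on day ≤ L−28 (so day 1–3 in a 31-day month, 1–2 in a 30-day month, day 1 in a leap February).
Checking each month of 1822: Jan starts Tue (31d); Feb starts Fri (28d); Mar starts Fri (31d) ✓; Apr starts Mon (30d); May starts Wed (31d); Jun starts Sat (30d) ✓; Jul starts Mon (31d); Aug starts Thu (31d) ✓; Sep starts Sun (30d); Oct starts Tue (31d); Nov starts Fri (30d) ✓; Dec starts Sun (31d).
Five-Saturday months: March, June, August, November → 4.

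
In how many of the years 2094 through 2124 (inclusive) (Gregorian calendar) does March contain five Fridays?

12

March has 31 days; it has five Fridays when Friday falls among the first (month-length − 28) days — i.e. when March 1 is one of Friday/Thursday/Wednesday.
March 1 by year: 2094:Mon 2095:Tue 2096:Thu✓ 2097:Fri✓ 2098:Sat 2099:Sun 2100:Mon 2101:Tue 2102:Wed✓ 2103:Thu✓ 2104:Sat 2105:Sun 2106:Mon 2107:Tue 2108:Thu✓ 2109:Fri✓ 2110:Sat 2111:Sun 2112:Tue 2113:Wed✓ 2114:Thu✓ 2115:Fri✓ 2116:Sun 2117:Mon 2118:Tue 2119:Wed✓ 2120:Fri✓ 2121:Sat 2122:Sun 2123:Mon 2124:Wed✓
Years with five Fridays: 2096, 2097, 2102, 2103, 2108, 2109, 2113, 2114, 2115, 2119, 2120, 2124 → 12.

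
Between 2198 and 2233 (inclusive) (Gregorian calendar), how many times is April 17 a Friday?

Track April 17's weekday year by year (advancing +1, or +2 across a Feb 29):
  2198: Tue  2199: Wed (+1)  2200: Thu (+1)  2201: Fri (+1) ✓  2202: Sat (+1)
  2203: Sun (+1)  2204: Tue (+2)  2205: Wed (+1)  2206: Thu (+1)  2207: Fri (+1) ✓
  2208: Sun (+2)  2209: Mon (+1)  2210: Tue (+1)  2211: Wed (+1)  … (8 more years) …
  2220: Mon (+2)  2221: Tue (+1)  2222: Wed (+1)  2223: Thu (+1)  2224: Sat (+2)
  2225: Sun (+1)  2226: Mon (+1)  2227: Tue (+1)  2228: Thu (+2)  2229: Fri (+1) ✓
  2230: Sat (+1)  2231: Sun (+1)  2232: Tue (+2)  2233: Wed (+1)
Friday years: 2201, 2207, 2212, 2218, 2229 — 5 in total.

5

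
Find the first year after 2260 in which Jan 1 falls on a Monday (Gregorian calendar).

Jan 1 advances by 2 weekdays after a leap year and by 1 after a common year.
2260: Jan 1 is Sunday (leap).
2261: Tuesday
2262: Wednesday
2263: Thursday
2264: Friday (leap)
2265: Sunday
2266: Monday
2266 begins on a Monday

2266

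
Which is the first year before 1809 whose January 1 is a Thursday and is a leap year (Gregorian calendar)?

Jan 1 advances by 2 weekdays after a leap year and by 1 after a common year.
1809: Jan 1 is Sunday.
1808: Friday (leap)
1807: Thursday
1806: Wednesday
1805: Tuesday
1804: Sunday (leap)
1803: Saturday
1802: Friday
1801: Thursday
1800: Wednesday
1799: Tuesday
1798: Monday
1797: Sunday
1796: Friday (leap)
1795: Thursday
1794: Wednesday
1793: Tuesday
1792: Sunday (leap)
1791: Saturday
1790: Friday
1789: Thursday
1788: Tuesday (leap)
1787: Monday
1786: Sunday
1785: Saturday
1784: Thursday (leap)
1784 begins on a Thursday and is a leap year.

1784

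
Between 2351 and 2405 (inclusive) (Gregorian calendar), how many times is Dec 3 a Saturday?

8

Track Dec 3's weekday year by year (advancing +1, or +2 across a Feb 29):
  2351: Mon  2352: Wed (+2)  2353: Thu (+1)  2354: Fri (+1)  2355: Sat (+1) ✓
  2356: Mon (+2)  2357: Tue (+1)  2358: Wed (+1)  2359: Thu (+1)  2360: Sat (+2) ✓
  2361: Sun (+1)  2362: Mon (+1)  2363: Tue (+1)  2364: Thu (+2)  … (27 more years) …
  2392: Thu (+2)  2393: Fri (+1)  2394: Sat (+1) ✓  2395: Sun (+1)  2396: Tue (+2)
  2397: Wed (+1)  2398: Thu (+1)  2399: Fri (+1)  2400: Sun (+2)  2401: Mon (+1)
  2402: Tue (+1)  2403: Wed (+1)  2404: Fri (+2)  2405: Sat (+1) ✓
Saturday years: 2355, 2360, 2366, 2377, 2383, 2388, 2394, 2405 — 8 in total.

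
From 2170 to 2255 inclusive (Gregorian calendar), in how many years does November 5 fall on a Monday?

Track November 5's weekday year by year (advancing +1, or +2 across a Feb 29):
  2170: Mon ✓  2171: Tue (+1)  2172: Thu (+2)  2173: Fri (+1)  2174: Sat (+1)
  2175: Sun (+1)  2176: Tue (+2)  2177: Wed (+1)  2178: Thu (+1)  2179: Fri (+1)
  2180: Sun (+2)  2181: Mon (+1) ✓  2182: Tue (+1)  2183: Wed (+1)  … (58 more years) …
  2242: Sat (+1)  2243: Sun (+1)  2244: Tue (+2)  2245: Wed (+1)  2246: Thu (+1)
  2247: Fri (+1)  2248: Sun (+2)  2249: Mon (+1) ✓  2250: Tue (+1)  2251: Wed (+1)
  2252: Fri (+2)  2253: Sat (+1)  2254: Sun (+1)  2255: Mon (+1) ✓
Monday years: 2170, 2181, 2187, 2192, 2198, 2204, 2210, 2221, 2227, 2232, 2238, 2249, 2255 — 13 in total.

13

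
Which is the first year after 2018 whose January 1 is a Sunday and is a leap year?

Jan 1 advances by 2 weekdays after a leap year and by 1 after a common year.
2018: Jan 1 is Monday.
2019: Tuesday
2020: Wednesday (leap)
2021: Friday
2022: Saturday
2023: Sunday
2024: Monday (leap)
2025: Wednesday
2026: Thursday
2027: Friday
2028: Saturday (leap)
2029: Monday
2030: Tuesday
2031: Wednesday
2032: Thursday (leap)
2033: Saturday
2034: Sunday
2035: Monday
2036: Tuesday (leap)
2037: Thursday
2038: Friday
2039: Saturday
2040: Sunday (leap)
2040 begins on a Sunday and is a leap year.

2040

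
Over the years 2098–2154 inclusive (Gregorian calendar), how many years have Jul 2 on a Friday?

8

Track Jul 2's weekday year by year (advancing +1, or +2 across a Feb 29):
  2098: Wed  2099: Thu (+1)  2100: Fri (+1) ✓  2101: Sat (+1)  2102: Sun (+1)
  2103: Mon (+1)  2104: Wed (+2)  2105: Thu (+1)  2106: Fri (+1) ✓  2107: Sat (+1)
  2108: Mon (+2)  2109: Tue (+1)  2110: Wed (+1)  2111: Thu (+1)  … (29 more years) …
  2141: Sun (+1)  2142: Mon (+1)  2143: Tue (+1)  2144: Thu (+2)  2145: Fri (+1) ✓
  2146: Sat (+1)  2147: Sun (+1)  2148: Tue (+2)  2149: Wed (+1)  2150: Thu (+1)
  2151: Fri (+1) ✓  2152: Sun (+2)  2153: Mon (+1)  2154: Tue (+1)
Friday years: 2100, 2106, 2117, 2123, 2128, 2134, 2145, 2151 — 8 in total.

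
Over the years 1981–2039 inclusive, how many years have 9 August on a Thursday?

Track 9 August's weekday year by year (advancing +1, or +2 across a Feb 29):
  1981: Sun  1982: Mon (+1)  1983: Tue (+1)  1984: Thu (+2) ✓  1985: Fri (+1)
  1986: Sat (+1)  1987: Sun (+1)  1988: Tue (+2)  1989: Wed (+1)  1990: Thu (+1) ✓
  1991: Fri (+1)  1992: Sun (+2)  1993: Mon (+1)  1994: Tue (+1)  … (31 more years) …
  2026: Sun (+1)  2027: Mon (+1)  2028: Wed (+2)  2029: Thu (+1) ✓  2030: Fri (+1)
  2031: Sat (+1)  2032: Mon (+2)  2033: Tue (+1)  2034: Wed (+1)  2035: Thu (+1) ✓
  2036: Sat (+2)  2037: Sun (+1)  2038: Mon (+1)  2039: Tue (+1)
Thursday years: 1984, 1990, 2001, 2007, 2012, 2018, 2029, 2035 — 8 in total.

8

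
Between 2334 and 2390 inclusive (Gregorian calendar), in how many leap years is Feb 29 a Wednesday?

2

Leap years in 2334–2390: 14 of them.
Feb 29 weekday advances by 5 (mod 7) from one leap year to the next four years later (or differs when a century non-leap intervenes).
Leap-day weekdays: 2336:Sat 2340:Thu 2344:Tue 2348:Sun 2352:Fri 2356:Wed✓ 2360:Mon 2364:Sat 2368:Thu 2372:Tue 2376:Sun 2380:Fri 2384:Wed✓ 2388:Mon
Wednesday: 2356, 2384 → 2.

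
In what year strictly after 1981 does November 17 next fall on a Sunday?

1985

From one year to the next, a fixed date's weekday advances by 1, or by 2 when a Feb 29 lies between the two dates.
1981: November 17 is Tuesday.
1982: Wednesday (+1)
1983: Thursday (+1)
1984: Saturday (+2)
1985: Sunday (+1)
November 17 falls on a Sunday in 1985.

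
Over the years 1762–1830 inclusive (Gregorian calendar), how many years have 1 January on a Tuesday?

Track 1 January's weekday year by year (advancing +1, or +2 across a Feb 29):
  1762: Fri  1763: Sat (+1)  1764: Sun (+1)  1765: Tue (+2) ✓  1766: Wed (+1)
  1767: Thu (+1)  1768: Fri (+1)  1769: Sun (+2)  1770: Mon (+1)  1771: Tue (+1) ✓
  1772: Wed (+1)  1773: Fri (+2)  1774: Sat (+1)  1775: Sun (+1)  … (41 more years) …
  1817: Wed (+2)  1818: Thu (+1)  1819: Fri (+1)  1820: Sat (+1)  1821: Mon (+2)
  1822: Tue (+1) ✓  1823: Wed (+1)  1824: Thu (+1)  1825: Sat (+2)  1826: Sun (+1)
  1827: Mon (+1)  1828: Tue (+1) ✓  1829: Thu (+2)  1830: Fri (+1)
Tuesday years: 1765, 1771, 1782, 1788, 1793, 1799, 1805, 1811, 1822, 1828 — 10 in total.

10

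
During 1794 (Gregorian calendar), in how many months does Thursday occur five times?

A month of length L has five Thursdays iff its first Thursday is on day ≤ L−28 (so day 1–3 in a 31-day month, 1–2 in a 30-day month, day 1 in a leap February).
Checking each month of 1794: Jan starts Wed (31d) ✓; Feb starts Sat (28d); Mar starts Sat (31d); Apr starts Tue (30d); May starts Thu (31d) ✓; Jun starts Sun (30d); Jul starts Tue (31d) ✓; Aug starts Fri (31d); Sep starts Mon (30d); Oct starts Wed (31d) ✓; Nov starts Sat (30d); Dec starts Mon (31d).
Five-Thursday months: January, May, July, October → 4.

4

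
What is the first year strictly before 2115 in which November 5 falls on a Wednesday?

2110

From one year to the next, a fixed date's weekday advances by 1, or by 2 when a Feb 29 lies between the two dates.
2115: November 5 is Tuesday.
2114: Monday (−1)
2113: Sunday (−1)
2112: Saturday (−1)
2111: Thursday (−2)
2110: Wednesday (−1)
November 5 falls on a Wednesday in 2110.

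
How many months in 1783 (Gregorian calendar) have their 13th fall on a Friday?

Check the 13th of each month of 1783: Jan 13: Mon, Feb 13: Thu, Mar 13: Thu, Apr 13: Sun, May 13: Tue, Jun 13: Fri, Jul 13: Sun, Aug 13: Wed, Sep 13: Sat, Oct 13: Mon, Nov 13: Thu, Dec 13: Sat.
Friday occurs in June — 1 month.

1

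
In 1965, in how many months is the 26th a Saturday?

Check the 26th of each month of 1965: Jan 26: Tue, Feb 26: Fri, Mar 26: Fri, Apr 26: Mon, May 26: Wed, Jun 26: Sat, Jul 26: Mon, Aug 26: Thu, Sep 26: Sun, Oct 26: Tue, Nov 26: Fri, Dec 26: Sun.
Saturday occurs in June — 1 month.

1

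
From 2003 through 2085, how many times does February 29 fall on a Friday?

3

Leap years in 2003–2085: 21 of them.
Feb 29 weekday advances by 5 (mod 7) from one leap year to the next four years later (or differs when a century non-leap intervenes).
Leap-day weekdays: 2004:Sun 2008:Fri✓ 2012:Wed 2016:Mon 2020:Sat 2024:Thu 2028:Tue 2032:Sun 2036:Fri✓ 2040:Wed 2044:Mon 2048:Sat 2052:Thu 2056:Tue 2060:Sun 2064:Fri✓ 2068:Wed 2072:Mon 2076:Sat 2080:Thu 2084:Tue
Friday: 2008, 2036, 2064 → 3.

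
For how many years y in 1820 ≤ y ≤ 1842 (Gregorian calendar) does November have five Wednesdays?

November has 30 days; it has five Wednesdays when Wednesday falls among the first (month-length − 28) days — i.e. when November 1 is one of Wednesday/Tuesday.
November 1 by year: 1820:Wed✓ 1821:Thu 1822:Fri 1823:Sat 1824:Mon 1825:Tue✓ 1826:Wed✓ 1827:Thu 1828:Sat 1829:Sun 1830:Mon 1831:Tue✓ 1832:Thu 1833:Fri 1834:Sat 1835:Sun 1836:Tue✓ 1837:Wed✓ 1838:Thu 1839:Fri 1840:Sun 1841:Mon 1842:Tue✓
Years with five Wednesdays: 1820, 1825, 1826, 1831, 1836, 1837, 1842 → 7.

7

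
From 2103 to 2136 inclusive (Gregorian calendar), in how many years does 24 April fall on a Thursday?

5

Track 24 April's weekday year by year (advancing +1, or +2 across a Feb 29):
  2103: Tue  2104: Thu (+2) ✓  2105: Fri (+1)  2106: Sat (+1)  2107: Sun (+1)
  2108: Tue (+2)  2109: Wed (+1)  2110: Thu (+1) ✓  2111: Fri (+1)  2112: Sun (+2)
  2113: Mon (+1)  2114: Tue (+1)  2115: Wed (+1)  2116: Fri (+2)  … (6 more years) …
  2123: Sat (+1)  2124: Mon (+2)  2125: Tue (+1)  2126: Wed (+1)  2127: Thu (+1) ✓
  2128: Sat (+2)  2129: Sun (+1)  2130: Mon (+1)  2131: Tue (+1)  2132: Thu (+2) ✓
  2133: Fri (+1)  2134: Sat (+1)  2135: Sun (+1)  2136: Tue (+2)
Thursday years: 2104, 2110, 2121, 2127, 2132 — 5 in total.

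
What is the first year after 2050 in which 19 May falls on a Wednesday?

From one year to the next, a fixed date's weekday advances by 1, or by 2 when a Feb 29 lies between the two dates.
2050: May 19 is Thursday.
2051: Friday (+1)
2052: Sunday (+2)
2053: Monday (+1)
2054: Tuesday (+1)
2055: Wednesday (+1)
19 May falls on a Wednesday in 2055.

2055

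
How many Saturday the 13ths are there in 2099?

1

Check the 13th of each month of 2099: Jan 13: Tue, Feb 13: Fri, Mar 13: Fri, Apr 13: Mon, May 13: Wed, Jun 13: Sat, Jul 13: Mon, Aug 13: Thu, Sep 13: Sun, Oct 13: Tue, Nov 13: Fri, Dec 13: Sun.
Saturday occurs in June — 1 month.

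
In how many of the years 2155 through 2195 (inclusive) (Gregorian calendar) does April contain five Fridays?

12

April has 30 days; it has five Fridays when Friday falls among the first (month-length − 28) days — i.e. when April 1 is one of Friday/Thursday.
April 1 by year: 2155:Tue 2156:Thu✓ 2157:Fri✓ 2158:Sat 2159:Sun 2160:Tue 2161:Wed 2162:Thu✓ 2163:Fri✓ 2164:Sun 2165:Mon 2166:Tue 2167:Wed 2168:Fri✓ 2169:Sat …(11 more)… 2181:Sun 2182:Mon 2183:Tue 2184:Thu✓ 2185:Fri✓ 2186:Sat 2187:Sun 2188:Tue 2189:Wed 2190:Thu✓ 2191:Fri✓ 2192:Sun 2193:Mon 2194:Tue 2195:Wed
Years with five Fridays: 2156, 2157, 2162, 2163, 2168, 2173, 2174, 2179, 2184, 2185, 2190, 2191 → 12.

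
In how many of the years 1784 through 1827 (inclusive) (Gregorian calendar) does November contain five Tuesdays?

13

November has 30 days; it has five Tuesdays when Tuesday falls among the first (month-length − 28) days — i.e. when November 1 is one of Tuesday/Monday.
November 1 by year: 1784:Mon✓ 1785:Tue✓ 1786:Wed 1787:Thu 1788:Sat 1789:Sun 1790:Mon✓ 1791:Tue✓ 1792:Thu 1793:Fri 1794:Sat 1795:Sun 1796:Tue✓ 1797:Wed 1798:Thu …(14 more)… 1813:Mon✓ 1814:Tue✓ 1815:Wed 1816:Fri 1817:Sat 1818:Sun 1819:Mon✓ 1820:Wed 1821:Thu 1822:Fri 1823:Sat 1824:Mon✓ 1825:Tue✓ 1826:Wed 1827:Thu
Years with five Tuesdays: 1784, 1785, 1790, 1791, 1796, 1802, 1803, 1808, 1813, 1814, 1819, 1824, 1825 → 13.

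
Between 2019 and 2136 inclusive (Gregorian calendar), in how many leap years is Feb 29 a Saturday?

Leap years in 2019–2136: 29 of them.
Feb 29 weekday advances by 5 (mod 7) from one leap year to the next four years later (or differs when a century non-leap intervenes).
Leap-day weekdays: 2020:Sat✓ 2024:Thu 2028:Tue 2032:Sun 2036:Fri 2040:Wed 2044:Mon 2048:Sat✓ 2052:Thu 2056:Tue 2060:Sun 2064:Fri 2068:Wed …(3 more)… 2084:Tue 2088:Sun 2092:Fri 2096:Wed 2104:Fri 2108:Wed 2112:Mon 2116:Sat✓ 2120:Thu 2124:Tue 2128:Sun 2132:Fri 2136:Wed
Saturday: 2020, 2048, 2076, 2116 → 4.

4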